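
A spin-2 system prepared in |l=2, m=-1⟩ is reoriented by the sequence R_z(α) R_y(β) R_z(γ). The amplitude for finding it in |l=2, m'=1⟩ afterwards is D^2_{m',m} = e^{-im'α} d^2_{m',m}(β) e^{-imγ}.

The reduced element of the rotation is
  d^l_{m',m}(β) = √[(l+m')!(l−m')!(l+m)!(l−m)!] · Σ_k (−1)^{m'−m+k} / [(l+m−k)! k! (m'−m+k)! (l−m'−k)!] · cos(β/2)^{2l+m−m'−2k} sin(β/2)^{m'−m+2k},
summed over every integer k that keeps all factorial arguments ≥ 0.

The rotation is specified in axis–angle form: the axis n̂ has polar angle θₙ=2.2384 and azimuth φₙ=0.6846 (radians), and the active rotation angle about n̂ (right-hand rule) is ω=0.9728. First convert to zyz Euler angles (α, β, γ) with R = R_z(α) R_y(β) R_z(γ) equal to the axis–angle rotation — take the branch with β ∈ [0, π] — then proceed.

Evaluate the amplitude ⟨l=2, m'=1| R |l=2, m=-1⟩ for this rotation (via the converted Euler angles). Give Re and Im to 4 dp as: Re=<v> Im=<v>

Axis–angle → zyz. n̂ = (sinθₙcosφₙ, sinθₙsinφₙ, cosθₙ) = (+0.608356, +0.496600, -0.619106), ω = 0.9728.
R = I cosω + sinω [n̂]ₓ + (1−cosω) n̂n̂ᵀ gives
  R = [+0.724724, +0.643695, +0.245827; -0.379644, +0.670760, -0.637143; -0.575017, +0.368426, +0.730491]
β = atan2(√(R₁₃²+R₂₃²), R₃₃) = 0.751756; α = atan2(R₂₃, R₁₃) mod 2π = 5.080618; γ = atan2(R₃₂, −R₃₁) mod 2π = 0.569826
Split into d^2_{1,-1}(β=0.7518) × two z-phases.
Half-angle: c=0.930186, s=0.367089. N=√(6·1·1·6)=6.000000
k: max(0,(-1)−(1))=0 … min(2+(-1),2−(1))=1
  k=0: (−1)^2·6.0000/(2)·0.9302^2·0.3671^2 = +0.349787
  k=1: (−1)^3·6.0000/(6)·0.9302^0·0.3671^4 = -0.018159
d^2_{1,-1}(0.7518) = +0.349787 -0.018159 = +0.331628
D = (+0.359964+0.932966i)·(+0.331628)·(+0.841995+0.539485i) = -0.066403+0.324912i

Re=-0.0664 Im=0.3249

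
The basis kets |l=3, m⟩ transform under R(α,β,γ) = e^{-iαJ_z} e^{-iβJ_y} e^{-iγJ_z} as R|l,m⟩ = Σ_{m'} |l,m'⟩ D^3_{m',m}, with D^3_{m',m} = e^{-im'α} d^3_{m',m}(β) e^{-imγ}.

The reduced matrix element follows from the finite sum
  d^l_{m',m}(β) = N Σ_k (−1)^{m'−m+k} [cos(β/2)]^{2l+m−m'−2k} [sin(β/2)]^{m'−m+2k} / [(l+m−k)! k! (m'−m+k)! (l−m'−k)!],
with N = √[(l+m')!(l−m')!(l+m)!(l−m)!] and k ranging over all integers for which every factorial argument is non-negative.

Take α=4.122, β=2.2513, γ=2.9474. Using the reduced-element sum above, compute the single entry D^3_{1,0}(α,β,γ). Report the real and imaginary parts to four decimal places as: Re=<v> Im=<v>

Split into d^3_{1,0}(β=2.2513) × two z-phases.
Half-angle: c=0.430590, s=0.902548. N=√(24·2·6·6)=41.569219
k: max(0,(0)−(1))=0 … min(3+(0),3−(1))=2
  k=0: (−1)^1·41.5692/(12)·0.4306^5·0.9025^1 = -0.046279
  k=1: (−1)^2·41.5692/(4)·0.4306^3·0.9025^3 = +0.609978
  k=2: (−1)^3·41.5692/(12)·0.4306^1·0.9025^5 = -0.893316
d^3_{1,0}(2.2513) = -0.046279 +0.609978 -0.893316 = -0.329617
D = (-0.556684+0.830724i)·(-0.329617)·(+1.000000+0.000000i) = +0.183493-0.273821i

Re=0.1835 Im=-0.2738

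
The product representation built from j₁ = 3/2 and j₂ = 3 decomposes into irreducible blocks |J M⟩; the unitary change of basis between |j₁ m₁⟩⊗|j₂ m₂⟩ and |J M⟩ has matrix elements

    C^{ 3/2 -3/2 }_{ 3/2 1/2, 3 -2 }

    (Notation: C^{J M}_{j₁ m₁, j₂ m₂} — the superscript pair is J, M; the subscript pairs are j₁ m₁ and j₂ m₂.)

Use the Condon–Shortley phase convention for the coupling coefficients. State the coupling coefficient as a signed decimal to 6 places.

−√(2/7) ≈ -0.534522

j₁+j₂−J=3  J+j₁−j₂=0  J−j₁+j₂=3  j₁+j₂+J+1=7
(j₁±m₁, j₂±m₂, J±M) = (2,1,1,5,0,3)
P² = 288/7
sum k=1..1:
  [1] −1/12 = -1/12
S = -1/12
C² = P²·S² = 2/7 ; C = -0.534522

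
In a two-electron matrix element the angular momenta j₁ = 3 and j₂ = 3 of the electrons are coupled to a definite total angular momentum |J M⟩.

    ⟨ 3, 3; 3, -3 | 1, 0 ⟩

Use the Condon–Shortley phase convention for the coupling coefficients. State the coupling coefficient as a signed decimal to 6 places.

+√(9/28) = +0.566947

triangle: 5!×1!×1!/8! = 120/40320
(j±m)!: 6!×0!×0!×6!×1!×1! = 518400
prefactor² = (2J+1)×Δ×N² = 32400/7
  k=0: +1/(0!×5!×0!×0!×1!×1!) = 1/120
Σ = 1/120  ⇒  CG² = 32400/7×(1/120)² = 9/28
CG = +√(9/28) = +0.566947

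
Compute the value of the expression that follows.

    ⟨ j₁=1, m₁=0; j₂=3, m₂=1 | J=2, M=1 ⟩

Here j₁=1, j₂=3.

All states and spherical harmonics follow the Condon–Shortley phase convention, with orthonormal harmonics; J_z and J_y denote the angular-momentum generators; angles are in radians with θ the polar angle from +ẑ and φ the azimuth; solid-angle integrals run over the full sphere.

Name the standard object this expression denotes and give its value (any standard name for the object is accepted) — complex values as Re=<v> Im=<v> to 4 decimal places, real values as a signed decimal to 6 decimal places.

Clebsch–Gordan coefficient, −√(8/21) ≈ -0.617213

This is a Clebsch–Gordan (vector-coupling) coefficient.
j₁+j₂−J=2  J+j₁−j₂=0  J−j₁+j₂=4  j₁+j₂+J+1=7
(j₁±m₁, j₂±m₂, J±M) = (1,1,4,2,3,1)
P² = 96/7
sum k=1..1:
  [1] −1/6 = -1/6
S = -1/6
C² = P²·S² = 8/21 ; C = -0.617213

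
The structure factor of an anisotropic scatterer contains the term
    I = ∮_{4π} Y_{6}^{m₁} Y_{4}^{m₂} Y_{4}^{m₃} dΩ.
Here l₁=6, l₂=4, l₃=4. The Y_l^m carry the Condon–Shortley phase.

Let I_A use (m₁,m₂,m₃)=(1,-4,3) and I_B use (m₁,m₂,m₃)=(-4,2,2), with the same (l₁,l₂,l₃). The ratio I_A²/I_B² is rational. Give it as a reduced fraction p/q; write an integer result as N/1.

Same 6,4,4: normalisation and zero-m 3j drop out of the ratio.
A: Δ: 6! 6! 2! / 15! → 1/1261260; sum: t=0:+1/172800 = 1/172800; 3j²(6 4 4; 1 -4 3) = Δ·Π!·Σ² = 7/2145  (sign -1)
B: Δ: 6! 6! 2! / 15! → 1/1261260; sum: t=4:+1/69120 t=5:−1/14400 t=6:+1/69120 = -7/172800; 3j²(6 4 4; -4 2 2) = Δ·Π!·Σ² = 14/715  (sign -1)
I_A²/I_B² = (7/2145)/(14/715) = 1/6

1/6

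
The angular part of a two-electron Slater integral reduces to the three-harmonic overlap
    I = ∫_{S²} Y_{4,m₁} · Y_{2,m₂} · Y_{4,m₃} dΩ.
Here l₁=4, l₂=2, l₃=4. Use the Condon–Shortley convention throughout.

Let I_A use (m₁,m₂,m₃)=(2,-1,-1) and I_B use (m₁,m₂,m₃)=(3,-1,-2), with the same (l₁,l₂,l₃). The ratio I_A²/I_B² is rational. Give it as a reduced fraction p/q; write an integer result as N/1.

81/175

l's match ⇒ only the (l;m) 3-j factors differ between A and B.
A: triangle coeff Δ(4,2,4) = 1/13860; Σ_t [0,1]: t=0:+1/96 t=1:−1/240 = 1/160; (3j)²=27/1540 [(4 2 4; 2 -1 -1)], sign=-1
B: triangle coeff Δ(4,2,4) = 1/13860; Σ_t [0,1]: t=0:+1/240 t=1:−1/1440 = 1/288; (3j)²=5/132 [(4 2 4; 3 -1 -2)], sign=+1
I_A²/I_B² = (27/1540)/(5/132) = 81/175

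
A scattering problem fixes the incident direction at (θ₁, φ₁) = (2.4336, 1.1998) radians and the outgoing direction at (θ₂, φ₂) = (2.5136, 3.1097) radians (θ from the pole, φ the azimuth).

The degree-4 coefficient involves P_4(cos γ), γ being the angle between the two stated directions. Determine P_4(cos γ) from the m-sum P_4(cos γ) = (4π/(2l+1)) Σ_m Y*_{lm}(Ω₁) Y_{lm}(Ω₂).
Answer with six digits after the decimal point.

Term-by-term m-sum for l=4 (normalisation 4π/9 = 1.396263):
  term(m=-4) = +0.000888-0.004078i   from Y*(Ω₁)=+0.006862-0.078848i, Y(Ω₂)=+0.052299+0.006708i
  term(m=-3) = +0.045696+0.028236i   from Y*(Ω₁)=+0.234574+0.115580i, Y(Ω₂)=+0.204471+0.019623i
  term(m=-2) = -0.138571+0.111647i   from Y*(Ω₁)=-0.316982+0.290594i, Y(Ω₂)=+0.412976+0.026378i
  term(m=-1) = -0.028792-0.081626i   from Y*(Ω₁)=-0.088094-0.226457i, Y(Ω₂)=+0.356029+0.011359i
  term(m=+0) = +0.048664+0.000000i   from Y*(Ω₁)=-0.281017-0.000000i, Y(Ω₂)=-0.173171+0.000000i
  term(m=+1) = -0.028792+0.081626i   from Y*(Ω₁)=+0.088094-0.226457i, Y(Ω₂)=-0.356029+0.011359i
  term(m=+2) = -0.138571-0.111647i   from Y*(Ω₁)=-0.316982-0.290594i, Y(Ω₂)=+0.412976-0.026378i
  term(m=+3) = +0.045696-0.028236i   from Y*(Ω₁)=-0.234574+0.115580i, Y(Ω₂)=-0.204471+0.019623i
  term(m=+4) = +0.000888+0.004078i   from Y*(Ω₁)=+0.006862+0.078848i, Y(Ω₂)=+0.052299-0.006708i
Accumulated sum -0.192895+0.000000i; after 4π/(2l+1) scaling, -0.269333+0.000000i ⇒ P_4 = -0.269333

-0.269333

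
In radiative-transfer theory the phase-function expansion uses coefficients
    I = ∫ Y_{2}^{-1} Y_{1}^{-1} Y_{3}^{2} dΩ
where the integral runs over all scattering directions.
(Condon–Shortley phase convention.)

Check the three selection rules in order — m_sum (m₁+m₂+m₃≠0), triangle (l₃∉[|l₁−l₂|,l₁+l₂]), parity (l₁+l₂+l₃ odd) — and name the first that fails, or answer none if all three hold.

none

m₁+m₂+m₃ = -1 − 1 + 2 = 0  ✓
triangle: |2−1|=1 ≤ l₃=3 ≤ 2+1=3  ✓
parity: l₁+l₂+l₃ = 6 is even  ✓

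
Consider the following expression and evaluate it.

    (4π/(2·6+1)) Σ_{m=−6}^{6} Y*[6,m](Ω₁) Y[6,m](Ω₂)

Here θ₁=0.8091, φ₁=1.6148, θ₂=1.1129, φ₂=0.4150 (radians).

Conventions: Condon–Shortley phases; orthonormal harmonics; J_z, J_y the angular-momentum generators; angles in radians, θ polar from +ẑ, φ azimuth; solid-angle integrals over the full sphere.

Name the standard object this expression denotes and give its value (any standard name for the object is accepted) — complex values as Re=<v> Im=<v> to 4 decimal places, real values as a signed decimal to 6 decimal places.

Legendre polynomial (addition theorem), +0.284496

This sum is the spherical-harmonic addition theorem: it equals the Legendre polynomial P_l(cos γ) of the angle γ between the two directions.
Addition theorem: P_6(cos γ) = (4π/13) Σ_m Y*_{lm}(Ω₁) Y_{lm}(Ω₂), m = −6…6:
  m=-6: (-0.066979-0.018107i) × (-0.200062-0.152591i) = +0.010637+0.013843i  (running Σ = +0.010637+0.013843i)
  m=-5: (-0.050026+0.223692i) × (-0.207524-0.376103i) = +0.094513-0.027606i  (running Σ = +0.105150-0.013764i)
  m=-4: (+0.408409+0.072638i) × (-0.023654-0.264461i) = +0.009549-0.109726i  (running Σ = +0.114699-0.123490i)
  m=-3: (+0.050220-0.378209i) × (-0.056563+0.167429i) = +0.060483+0.029801i  (running Σ = +0.175182-0.093689i)
  m=-2: (+0.014760+0.001302i) × (-0.222357+0.243132i) = -0.003599+0.003299i  (running Σ = +0.171583-0.090390i)
  m=-1: (+0.016315-0.370528i) × (+0.059446-0.026191i) = -0.008735-0.022454i  (running Σ = +0.162849-0.112844i)
  m=0: (-0.094697-0.000000i) × (+0.331417+0.000000i) = -0.031384-0.000000i  (running Σ = +0.131464-0.112844i)
  m=1: (-0.016315-0.370528i) × (-0.059446-0.026191i) = -0.008735+0.022454i  (running Σ = +0.122730-0.090390i)
  m=2: (+0.014760-0.001302i) × (-0.222357-0.243132i) = -0.003599-0.003299i  (running Σ = +0.119131-0.093689i)
  m=3: (-0.050220-0.378209i) × (+0.056563+0.167429i) = +0.060483-0.029801i  (running Σ = +0.179614-0.123490i)
  m=4: (+0.408409-0.072638i) × (-0.023654+0.264461i) = +0.009549+0.109726i  (running Σ = +0.189163-0.013764i)
  m=5: (+0.050026+0.223692i) × (+0.207524-0.376103i) = +0.094513+0.027606i  (running Σ = +0.283676+0.013843i)
  m=6: (-0.066979+0.018107i) × (-0.200062+0.152591i) = +0.010637-0.013843i  (running Σ = +0.294313-0.000000i)
Accumulated sum +0.294313-0.000000i; after 4π/(2l+1) scaling, +0.284496-0.000000i ⇒ P_6 = 0.284496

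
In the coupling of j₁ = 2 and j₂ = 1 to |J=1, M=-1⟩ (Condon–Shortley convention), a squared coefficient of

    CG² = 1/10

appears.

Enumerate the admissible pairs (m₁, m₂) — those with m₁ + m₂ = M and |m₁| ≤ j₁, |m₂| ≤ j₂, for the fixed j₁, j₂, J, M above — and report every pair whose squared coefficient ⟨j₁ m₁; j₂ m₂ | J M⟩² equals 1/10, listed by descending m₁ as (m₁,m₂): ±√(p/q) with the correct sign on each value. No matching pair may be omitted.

Admissible pairs with m₁+m₂ = M = -1: (-2,1), (-1,0), (0,-1)
  (m₁,m₂)=(0,-1): CG² = 1/10, CG = +√(1/10)   ← matches the target
  (m₁,m₂)=(-1,0): CG² = 3/10, CG = −√(3/10)
  (m₁,m₂)=(-2,1): CG² = 3/5, CG = +√(3/5)
Pairs with CG² = 1/10: (0,-1): +√(1/10)

(0,-1): +√(1/10)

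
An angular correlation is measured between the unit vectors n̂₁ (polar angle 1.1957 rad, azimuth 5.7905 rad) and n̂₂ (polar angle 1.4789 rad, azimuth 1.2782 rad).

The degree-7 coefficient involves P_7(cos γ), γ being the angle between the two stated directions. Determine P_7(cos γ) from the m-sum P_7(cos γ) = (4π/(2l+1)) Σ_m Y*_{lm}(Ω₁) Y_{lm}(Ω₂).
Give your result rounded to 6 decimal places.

Expand P_7 via completeness: Σ_{m} conj(Y_{7,m}) at Ω₁ times Y_{7,m} at Ω₂ —
  m=-7: Y*=-0.287809+0.091307i  Y=-0.431183-0.223044i  product +0.144464+0.024824i
  m=-6: Y*=-0.437206-0.082036i  Y=+0.030755-0.164543i  product -0.026945+0.069416i
  m=-5: Y*=-0.148445-0.119593i  Y=-0.318066+0.034426i  product +0.051332+0.032928i
  m=-4: Y*=+0.098488+0.232981i  Y=-0.074605-0.176255i  product +0.033717-0.034741i
  m=-3: Y*=-0.027092+0.291285i  Y=-0.206264+0.171282i  product -0.044304-0.064722i
  m=-2: Y*=+0.077106-0.116307i  Y=-0.167146-0.110753i  product -0.025769+0.010900i
  m=-1: Y*=+0.274369-0.147293i  Y=-0.071513+0.237392i  product +0.015345+0.075667i
  m=+0: Y*=-0.104260-0.000000i  Y=-0.203003+0.000000i  product +0.021165+0.000000i
  m=+1: Y*=-0.274369-0.147293i  Y=+0.071513+0.237392i  product +0.015345-0.075667i
  m=+2: Y*=+0.077106+0.116307i  Y=-0.167146+0.110753i  product -0.025769-0.010900i
  m=+3: Y*=+0.027092+0.291285i  Y=+0.206264+0.171282i  product -0.044304+0.064722i
  m=+4: Y*=+0.098488-0.232981i  Y=-0.074605+0.176255i  product +0.033717+0.034741i
  m=+5: Y*=+0.148445-0.119593i  Y=+0.318066+0.034426i  product +0.051332-0.032928i
  m=+6: Y*=-0.437206+0.082036i  Y=+0.030755+0.164543i  product -0.026945-0.069416i
  m=+7: Y*=+0.287809+0.091307i  Y=+0.431183-0.223044i  product +0.144464-0.024824i
Σ over m = +0.316845+0.000000i; ×(4π/15) → +0.265440+0.000000i. Real part: 0.265440

0.265440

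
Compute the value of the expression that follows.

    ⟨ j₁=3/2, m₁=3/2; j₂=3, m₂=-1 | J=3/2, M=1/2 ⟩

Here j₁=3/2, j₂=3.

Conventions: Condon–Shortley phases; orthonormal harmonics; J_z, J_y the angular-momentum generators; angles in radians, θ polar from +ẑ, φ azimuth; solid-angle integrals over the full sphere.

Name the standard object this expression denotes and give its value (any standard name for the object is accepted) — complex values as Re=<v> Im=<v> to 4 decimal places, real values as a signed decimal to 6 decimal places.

This is a Clebsch–Gordan (vector-coupling) coefficient.
j₁+j₂−J=3  J+j₁−j₂=0  J−j₁+j₂=3  j₁+j₂+J+1=7
(j₁±m₁, j₂±m₂, J±M) = (3,0,2,4,2,1)
P² = 576/35
sum k=0..0:
  [0] +1/12 = 1/12
S = 1/12
C² = P²·S² = 4/35 ; C = +0.338062

Clebsch–Gordan coefficient, +√(4/35) ≈ +0.338062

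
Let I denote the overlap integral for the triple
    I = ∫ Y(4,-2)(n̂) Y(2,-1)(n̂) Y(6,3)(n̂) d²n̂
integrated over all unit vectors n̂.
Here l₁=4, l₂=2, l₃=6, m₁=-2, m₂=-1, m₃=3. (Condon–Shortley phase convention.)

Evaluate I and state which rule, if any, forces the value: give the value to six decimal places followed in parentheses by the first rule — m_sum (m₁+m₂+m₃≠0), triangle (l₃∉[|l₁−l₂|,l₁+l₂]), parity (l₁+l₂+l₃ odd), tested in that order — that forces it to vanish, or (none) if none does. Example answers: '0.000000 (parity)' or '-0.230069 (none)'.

-0.252474 (none)

Rules hold: Σm=0, L=12 even, 2≤6≤6.
N = 9·5·13 = 585
Δ = 0!·8!·4!/13! = 1/6435
Racah Σ t=0..0: t=0:+1/2304 = 1/2304
⇒ 3j(4 2 6; 0 0 0)² = 5/143, sgn +1
Racah Σ t=0..0: t=0:+1/8640 = 1/8640
⇒ 3j(4 2 6; -2 -1 3)² = 28/715, sgn -1
4πI² = N·(3j₀)²·(3jₘ)² = 1260/1573
I = -1·√(0.801017/4π) = -0.25247360
No selection rule forces the value: the integral is nonzero (none).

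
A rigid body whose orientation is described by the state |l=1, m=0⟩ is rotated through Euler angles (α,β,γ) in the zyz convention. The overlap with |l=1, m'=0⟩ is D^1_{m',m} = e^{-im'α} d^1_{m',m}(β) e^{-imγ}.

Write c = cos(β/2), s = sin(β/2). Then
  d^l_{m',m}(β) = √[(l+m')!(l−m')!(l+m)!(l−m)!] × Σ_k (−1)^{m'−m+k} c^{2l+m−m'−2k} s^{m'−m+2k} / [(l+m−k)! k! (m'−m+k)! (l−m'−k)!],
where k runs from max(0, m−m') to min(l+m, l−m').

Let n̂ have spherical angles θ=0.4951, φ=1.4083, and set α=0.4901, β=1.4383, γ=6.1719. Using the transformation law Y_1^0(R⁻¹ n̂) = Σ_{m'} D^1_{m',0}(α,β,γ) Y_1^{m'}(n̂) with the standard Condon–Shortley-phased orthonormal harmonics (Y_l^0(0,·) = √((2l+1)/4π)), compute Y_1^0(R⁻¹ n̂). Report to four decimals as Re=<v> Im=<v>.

Re=0.1965 Im=0.0000

Need the full column D^1_{m',0} for m'=−1..1 at α=0.4901, β=1.4383, γ=6.1719.
cos(β/2)=0.752366, sin(β/2)=0.658745
d^1_{-1,0}: single k=1 term ⇒ +0.700909;  D = +0.618402+0.329928i
d^1_{0,0}: k∈[0..1] ⇒ +0.566054 -0.433946 = +0.132109;  D = +0.132109+0.000000i
d^1_{1,0}: single k=0 term ⇒ -0.700909;  D = -0.618402+0.329928i
Y_1^{m'}(θ=0.4951,φ=1.4083) and Σ D·Y over m':
  (+0.6184+0.3299i)·(+0.0266-0.1620i)  (+0.1321+0.0000i)·(+0.4299+0.0000i)  (-0.6184+0.3299i)·(-0.0266-0.1620i)
Y_1^0(R⁻¹ n̂) = +0.196532+0.000000i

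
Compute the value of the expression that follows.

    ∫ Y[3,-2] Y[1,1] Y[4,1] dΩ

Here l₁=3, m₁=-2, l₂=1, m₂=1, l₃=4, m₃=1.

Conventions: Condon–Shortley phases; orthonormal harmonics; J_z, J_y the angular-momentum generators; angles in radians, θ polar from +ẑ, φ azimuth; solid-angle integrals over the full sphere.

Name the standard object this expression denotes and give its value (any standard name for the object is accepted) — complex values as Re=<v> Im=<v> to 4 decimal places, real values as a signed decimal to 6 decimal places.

Gaunt coefficient, -0.106622

This is a Gaunt coefficient — the integral of a triple product of spherical harmonics over the sphere.
m-sum 0 ✓  L=8 even ✓  2≤4≤4 ✓
Π(2lᵢ+1) = 7×3×9 = 189
triangle coeff Δ(3,1,4) = 1/252
Σ_t [0,0]: t=0:+1/36 = 1/36
(3j)²=4/63 [(3 1 4; 0 0 0)], sign=+1
Σ_t [0,0]: t=0:+1/240 = 1/240
(3j)²=1/84 [(3 1 4; -2 1 1)], sign=-1
⇒ 4πI² = 1/7
I = (-1)√(1/7/(4π)) = -0.10662181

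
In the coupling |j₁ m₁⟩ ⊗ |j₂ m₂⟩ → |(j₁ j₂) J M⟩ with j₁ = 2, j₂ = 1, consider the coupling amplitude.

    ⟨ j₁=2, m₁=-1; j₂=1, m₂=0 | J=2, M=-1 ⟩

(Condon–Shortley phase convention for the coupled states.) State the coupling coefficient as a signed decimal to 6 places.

−√(1/6) ≈ -0.408248

√[5·1!3!1!/6! · 1!3!1!1!1!3!] = √(3/2)
  +(−1)^0/∏(0,1,3,1,0,0)! = 1/6  (running 1/6)
  +(−1)^1/∏(1,0,2,0,1,1)! = -1/2  (running -1/3)
⟨..|..⟩ = √(3/2)·(-1/3) = -0.408248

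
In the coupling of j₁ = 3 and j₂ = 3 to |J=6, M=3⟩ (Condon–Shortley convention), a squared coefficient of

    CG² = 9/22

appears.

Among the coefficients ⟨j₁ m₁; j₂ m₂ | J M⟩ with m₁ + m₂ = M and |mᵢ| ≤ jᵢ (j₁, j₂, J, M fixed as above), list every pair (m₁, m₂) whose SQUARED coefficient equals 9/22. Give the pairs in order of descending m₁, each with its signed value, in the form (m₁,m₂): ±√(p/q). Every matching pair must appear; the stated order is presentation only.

Admissible pairs with m₁+m₂ = M = 3: (0,3), (1,2), (2,1), (3,0)
  (m₁,m₂)=(3,0): CG² = 1/11, CG = +√(1/11)
  (m₁,m₂)=(2,1): CG² = 9/22, CG = +√(9/22)   ← matches the target
  (m₁,m₂)=(1,2): CG² = 9/22, CG = +√(9/22)   ← matches the target
  (m₁,m₂)=(0,3): CG² = 1/11, CG = +√(1/11)
Pairs with CG² = 9/22: (2,1): +√(9/22); (1,2): +√(9/22)

(2,1): +√(9/22); (1,2): +√(9/22)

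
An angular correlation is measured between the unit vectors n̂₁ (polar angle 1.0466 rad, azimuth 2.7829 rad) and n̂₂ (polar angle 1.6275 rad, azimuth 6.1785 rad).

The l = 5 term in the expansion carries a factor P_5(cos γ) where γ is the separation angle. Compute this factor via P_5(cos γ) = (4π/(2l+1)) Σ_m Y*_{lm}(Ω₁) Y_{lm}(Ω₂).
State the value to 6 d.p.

0.227828

Term-by-term m-sum for l=5 (normalisation 4π/11 = 1.142397):
  term(m=-5) = -0.030786+0.099254i   from Y*(Ω₁)=+0.049843+0.220135i, Y(Ω₂)=+0.398770+0.230138i
  term(m=-4) = -0.017964+0.028989i   from Y*(Ω₁)=+0.055958-0.408840i, Y(Ω₂)=-0.075506-0.033605i
  term(m=-3) = +0.068116-0.065003i   from Y*(Ω₁)=-0.133712+0.247860i, Y(Ω₂)=-0.317974-0.103280i
  term(m=-2) = -0.013085+0.007285i   from Y*(Ω₁)=-0.119021+0.103840i, Y(Ω₂)=+0.092747+0.019707i
  term(m=-1) = +0.097498-0.025312i   from Y*(Ω₁)=+0.308779-0.115765i, Y(Ω₂)=+0.303785+0.031919i
  term(m=+0) = -0.008126+0.000000i   from Y*(Ω₁)=+0.082979-0.000000i, Y(Ω₂)=-0.097934+0.000000i
  term(m=+1) = +0.097498+0.025312i   from Y*(Ω₁)=-0.308779-0.115765i, Y(Ω₂)=-0.303785+0.031919i
  term(m=+2) = -0.013085-0.007285i   from Y*(Ω₁)=-0.119021-0.103840i, Y(Ω₂)=+0.092747-0.019707i
  term(m=+3) = +0.068116+0.065003i   from Y*(Ω₁)=+0.133712+0.247860i, Y(Ω₂)=+0.317974-0.103280i
  term(m=+4) = -0.017964-0.028989i   from Y*(Ω₁)=+0.055958+0.408840i, Y(Ω₂)=-0.075506+0.033605i
  term(m=+5) = -0.030786-0.099254i   from Y*(Ω₁)=-0.049843+0.220135i, Y(Ω₂)=-0.398770+0.230138i
Accumulated sum +0.199430-0.000000i; after 4π/(2l+1) scaling, +0.227828-0.000000i ⇒ P_5 = 0.227828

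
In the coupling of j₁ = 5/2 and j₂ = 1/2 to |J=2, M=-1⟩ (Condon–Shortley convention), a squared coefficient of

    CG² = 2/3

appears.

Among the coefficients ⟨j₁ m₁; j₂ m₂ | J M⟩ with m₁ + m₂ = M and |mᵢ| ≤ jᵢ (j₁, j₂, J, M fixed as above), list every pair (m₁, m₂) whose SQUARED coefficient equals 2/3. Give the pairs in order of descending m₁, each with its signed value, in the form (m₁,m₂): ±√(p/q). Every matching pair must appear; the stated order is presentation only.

(-3/2,1/2): −√(2/3)

Admissible pairs with m₁+m₂ = M = -1: (-3/2,1/2), (-1/2,-1/2)
  (m₁,m₂)=(-1/2,-1/2): CG² = 1/3, CG = +√(1/3)
  (m₁,m₂)=(-3/2,1/2): CG² = 2/3, CG = −√(2/3)   ← matches the target
Pairs with CG² = 2/3: (-3/2,1/2): −√(2/3)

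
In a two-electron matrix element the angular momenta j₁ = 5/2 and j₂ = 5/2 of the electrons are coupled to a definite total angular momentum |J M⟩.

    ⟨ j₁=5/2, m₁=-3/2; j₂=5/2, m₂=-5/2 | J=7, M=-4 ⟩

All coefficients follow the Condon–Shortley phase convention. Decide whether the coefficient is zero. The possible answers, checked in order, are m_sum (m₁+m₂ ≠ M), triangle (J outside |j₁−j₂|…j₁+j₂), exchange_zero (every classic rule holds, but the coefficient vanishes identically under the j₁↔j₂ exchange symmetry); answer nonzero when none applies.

triangle

m-sum: m₁+m₂ = -3/2+(-5/2) = -4, M = -4  ✓
triangle: need |j₁−j₂| ≤ J ≤ j₁+j₂, i.e. J ∈ [0, 5]; J = 7 is outside ✗ ⇒ coefficient is 0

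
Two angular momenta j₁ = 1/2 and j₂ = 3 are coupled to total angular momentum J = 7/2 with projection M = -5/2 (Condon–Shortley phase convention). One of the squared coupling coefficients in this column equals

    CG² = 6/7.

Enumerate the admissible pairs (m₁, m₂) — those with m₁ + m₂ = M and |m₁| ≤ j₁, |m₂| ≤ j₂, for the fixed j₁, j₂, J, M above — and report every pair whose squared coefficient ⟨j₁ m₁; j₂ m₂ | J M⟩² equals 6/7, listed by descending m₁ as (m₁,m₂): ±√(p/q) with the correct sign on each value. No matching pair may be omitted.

(-1/2,-2): +√(6/7)

Admissible pairs with m₁+m₂ = M = -5/2: (-1/2,-2), (1/2,-3)
  (m₁,m₂)=(1/2,-3): CG² = 1/7, CG = +√(1/7)
  (m₁,m₂)=(-1/2,-2): CG² = 6/7, CG = +√(6/7)   ← matches the target
Pairs with CG² = 6/7: (-1/2,-2): +√(6/7)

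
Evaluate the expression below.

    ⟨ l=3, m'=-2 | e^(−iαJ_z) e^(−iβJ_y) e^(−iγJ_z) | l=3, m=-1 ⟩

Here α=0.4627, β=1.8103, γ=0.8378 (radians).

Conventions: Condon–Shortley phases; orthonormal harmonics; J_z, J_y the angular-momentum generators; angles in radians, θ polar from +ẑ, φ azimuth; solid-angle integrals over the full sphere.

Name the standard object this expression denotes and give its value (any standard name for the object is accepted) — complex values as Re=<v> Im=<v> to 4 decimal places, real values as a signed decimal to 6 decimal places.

Wigner D-matrix element, Re=0.0959 Im=-0.4921

This is a Wigner D-matrix element — the rotation-matrix element ⟨l m'| R(α,β,γ) |l m⟩ in the angular-momentum basis.
D^3_{-2,-1}(0.4627,1.8103,0.8378) = e^{-i·-2·0.4627}·d^3_{-2,-1}(1.8103)·e^{-i·-1·0.8378}. Compute d first:
With c≡cos(β/2)=0.617568 and s≡sin(β/2)=0.786518, N=[1·120·2·24]^{1/2}=75.894664
k: max(0,(-1)−(-2))=1 … min(3+(-1),3−(-2))=2
  k=1: (−1)^0·75.8947/(24)·0.6176^5·0.7865^1 = +0.223425
  k=2: (−1)^1·75.8947/(12)·0.6176^3·0.7865^3 = -0.724785
d^3_{-2,-1}(1.8103) = +0.223425 -0.724785 = -0.501360
D = (+0.601515+0.798861i)·(-0.501360)·(+0.669099+0.743173i) = +0.095870-0.492109i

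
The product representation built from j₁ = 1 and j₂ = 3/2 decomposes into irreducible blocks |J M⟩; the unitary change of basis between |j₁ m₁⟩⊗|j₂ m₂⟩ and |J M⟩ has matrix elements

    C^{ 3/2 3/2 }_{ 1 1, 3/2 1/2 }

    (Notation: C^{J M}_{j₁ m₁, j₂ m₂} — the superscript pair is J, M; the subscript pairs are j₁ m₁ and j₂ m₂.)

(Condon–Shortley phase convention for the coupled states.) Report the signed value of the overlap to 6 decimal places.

+√(2/5) ≈ +0.632456

√[4·1!1!2!/5! · 2!0!2!1!3!0!] = √(8/5)
  +(−1)^0/∏(0,1,0,2,1,0)! = 1/2  (running 1/2)
⟨..|..⟩ = √(8/5)·(1/2) = +0.632456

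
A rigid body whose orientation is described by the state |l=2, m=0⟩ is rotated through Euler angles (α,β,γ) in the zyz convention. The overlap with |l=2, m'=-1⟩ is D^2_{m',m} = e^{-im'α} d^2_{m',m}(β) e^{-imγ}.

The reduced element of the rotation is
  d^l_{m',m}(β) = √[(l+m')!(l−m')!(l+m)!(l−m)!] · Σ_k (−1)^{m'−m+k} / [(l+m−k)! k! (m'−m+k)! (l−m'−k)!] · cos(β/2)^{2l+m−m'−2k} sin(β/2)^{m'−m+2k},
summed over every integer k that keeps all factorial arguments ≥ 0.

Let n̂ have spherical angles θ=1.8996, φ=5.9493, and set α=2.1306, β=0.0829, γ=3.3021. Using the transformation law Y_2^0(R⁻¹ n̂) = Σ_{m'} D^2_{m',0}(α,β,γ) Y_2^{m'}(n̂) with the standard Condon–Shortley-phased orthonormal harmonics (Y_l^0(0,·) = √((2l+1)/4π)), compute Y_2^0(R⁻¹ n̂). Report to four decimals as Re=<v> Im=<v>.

Need the full column D^2_{m',0} for m'=−2..2 at α=2.1306, β=0.0829, γ=3.3021.
cos(β/2)=0.999141, sin(β/2)=0.041438
d^2_{-2,0}: single k=2 term ⇒ +0.004199;  D = -0.001831-0.003779i
d^2_{-1,0}: k∈[1..2] ⇒ +0.101241 -0.000174 = +0.101067;  D = -0.053668+0.085640i
d^2_{0,0}: k∈[0..2] ⇒ +0.996569 -0.006857 +0.000003 = +0.989715;  D = +0.989715+0.000000i
d^2_{1,0}: k∈[0..1] ⇒ -0.101241 +0.000174 = -0.101067;  D = +0.053668+0.085640i
d^2_{2,0}: single k=0 term ⇒ +0.004199;  D = -0.001831+0.003779i
Y_2^{m'}(θ=1.8996,φ=5.9493) and Σ D·Y over m':
  (-0.0018-0.0038i)·(+0.2717+0.2143i)  (-0.0537+0.0856i)·(-0.2231-0.0774i)  (+0.9897+0.0000i)·(-0.2167+0.0000i)  (+0.0537+0.0856i)·(+0.2231-0.0774i)  (-0.0018+0.0038i)·(+0.2717-0.2143i)
Y_2^0(R⁻¹ n̂) = -0.176684-0.000000i

Re=-0.1767 Im=0.0000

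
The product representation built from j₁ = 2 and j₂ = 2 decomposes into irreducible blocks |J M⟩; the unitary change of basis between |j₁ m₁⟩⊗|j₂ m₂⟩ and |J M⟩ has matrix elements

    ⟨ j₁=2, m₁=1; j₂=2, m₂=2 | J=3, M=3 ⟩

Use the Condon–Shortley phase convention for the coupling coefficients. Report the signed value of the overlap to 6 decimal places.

−√(1/2) ≈ -0.707107

triangle: 1!×3!×3!/8! = 36/40320
(j±m)!: 3!×1!×4!×0!×6!×0! = 103680
prefactor² = (2J+1)×Δ×N² = 648
  k=1: −1/(1!×0!×0!×3!×3!×0!) = -1/36
Σ = -1/36  ⇒  CG² = 648×(-1/36)² = 1/2
CG = −√(1/2) = -0.707107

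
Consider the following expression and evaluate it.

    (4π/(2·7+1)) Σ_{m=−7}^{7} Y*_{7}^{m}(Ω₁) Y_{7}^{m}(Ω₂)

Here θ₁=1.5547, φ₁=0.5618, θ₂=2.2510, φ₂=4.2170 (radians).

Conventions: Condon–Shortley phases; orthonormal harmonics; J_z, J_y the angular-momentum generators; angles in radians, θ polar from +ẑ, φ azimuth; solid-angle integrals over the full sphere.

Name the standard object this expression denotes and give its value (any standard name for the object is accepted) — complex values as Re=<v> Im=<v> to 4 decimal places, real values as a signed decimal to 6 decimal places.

Legendre polynomial (addition theorem), -0.188584

This sum is the spherical-harmonic addition theorem: it equals the Legendre polynomial P_l(cos γ) of the angle γ between the two directions.
Term-by-term m-sum for l=7 (normalisation 4π/15 = 0.837758):
  term(m=-7) = 0.03855 - 0.01879j   from Y*(Ω₁)=-0.35127 - 0.35524j, Y(Ω₂)=-0.02750 + 0.08132j
  term(m=-6) = 0.00780 + 0.00047j   from Y*(Ω₁)=-0.02930 - 0.00684j, Y(Ω₂)=-0.25612 + 0.04377j
  term(m=-5) = -0.13253 - 0.08561j   from Y*(Ω₁)=0.34543 - 0.11932j, Y(Ω₂)=-0.26627 - 0.33982j
  term(m=-4) = -0.00594 - 0.01132j   from Y*(Ω₁)=0.02215 - 0.02759j, Y(Ω₂)=0.14426 - 0.33122j
  term(m=-3) = 0.00038 - 0.01253j   from Y*(Ω₁)=-0.03772 + 0.32772j, Y(Ω₂)=-0.03787 + 0.00321j
  term(m=-2) = 0.00712 - 0.01177j   from Y*(Ω₁)=0.01630 + 0.03399j, Y(Ω₂)=-0.20003 - 0.30530j
  term(m=-1) = -0.03429 + 0.01934j   from Y*(Ω₁)=-0.26836 - 0.16892j, Y(Ω₂)=0.05902 - 0.10923j
  term(m=+0) = 0.01273 + 0.00000j   from Y*(Ω₁)=-0.03838 + 0.00000j, Y(Ω₂)=-0.33157 + 0.00000j
  term(m=+1) = -0.03429 - 0.01934j   from Y*(Ω₁)=0.26836 - 0.16892j, Y(Ω₂)=-0.05902 - 0.10923j
  term(m=+2) = 0.00712 + 0.01177j   from Y*(Ω₁)=0.01630 - 0.03399j, Y(Ω₂)=-0.20003 + 0.30530j
  term(m=+3) = 0.00038 + 0.01253j   from Y*(Ω₁)=0.03772 + 0.32772j, Y(Ω₂)=0.03787 + 0.00321j
  term(m=+4) = -0.00594 + 0.01132j   from Y*(Ω₁)=0.02215 + 0.02759j, Y(Ω₂)=0.14426 + 0.33122j
  term(m=+5) = -0.13253 + 0.08561j   from Y*(Ω₁)=-0.34543 - 0.11932j, Y(Ω₂)=0.26627 - 0.33982j
  term(m=+6) = 0.00780 - 0.00047j   from Y*(Ω₁)=-0.02930 + 0.00684j, Y(Ω₂)=-0.25612 - 0.04377j
  term(m=+7) = 0.03855 + 0.01879j   from Y*(Ω₁)=0.35127 - 0.35524j, Y(Ω₂)=0.02750 + 0.08132j
Accumulated sum -0.22511 - 0.00000j; after 4π/(2l+1) scaling, -0.18858 - 0.00000j ⇒ P_7 = -0.188584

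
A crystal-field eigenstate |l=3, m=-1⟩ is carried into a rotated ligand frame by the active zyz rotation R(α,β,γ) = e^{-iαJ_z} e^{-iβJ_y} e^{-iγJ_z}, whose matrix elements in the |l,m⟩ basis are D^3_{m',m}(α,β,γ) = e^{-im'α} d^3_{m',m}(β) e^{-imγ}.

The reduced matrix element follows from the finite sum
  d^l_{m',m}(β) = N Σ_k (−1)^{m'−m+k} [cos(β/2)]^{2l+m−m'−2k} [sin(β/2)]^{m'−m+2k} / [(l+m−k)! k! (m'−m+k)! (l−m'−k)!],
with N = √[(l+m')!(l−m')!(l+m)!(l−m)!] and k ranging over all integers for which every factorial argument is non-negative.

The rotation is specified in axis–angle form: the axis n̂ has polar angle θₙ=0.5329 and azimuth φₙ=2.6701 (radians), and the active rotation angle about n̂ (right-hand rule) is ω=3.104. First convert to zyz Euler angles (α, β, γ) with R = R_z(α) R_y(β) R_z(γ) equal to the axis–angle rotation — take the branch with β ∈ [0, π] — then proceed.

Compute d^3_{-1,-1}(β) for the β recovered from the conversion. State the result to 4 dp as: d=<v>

Axis–angle → zyz. n̂ = (sinθₙcosφₙ, sinθₙsinφₙ, cosθₙ) = (-0.452602, +0.230757, +0.861337), ω = 3.1040.
R = I cosω + sinω [n̂]ₓ + (1−cosω) n̂n̂ᵀ gives
  R = [-0.589740, -0.241181, -0.770739; -0.176436, -0.892833, +0.414390; -0.788084, +0.380369, +0.483987]
β = atan2(√(R₁₃²+R₂₃²), R₃₃) = 1.065592; α = atan2(R₂₃, R₁₃) mod 2π = 2.648279; γ = atan2(R₃₂, −R₃₁) mod 2π = 0.449671
d^3_{-1,-1}(β=1.0656) via the finite sum:
With c≡cos(β/2)=0.861390 and s≡sin(β/2)=0.507944, N=[2·24·2·24]^{1/2}=48.000000
k∈{0,1,2} keeps every argument non-negative
  k=0: (−1)^0·48.0000/(48)·0.8614^6·0.5079^0 = +0.408507
  k=1: (−1)^1·48.0000/(6)·0.8614^4·0.5079^2 = -1.136373
  k=2: (−1)^2·48.0000/(8)·0.8614^2·0.5079^4 = +0.296356
d^3_{-1,-1}(1.0656) = +0.408507 -1.136373 +0.296356 = -0.431510

d=-0.4315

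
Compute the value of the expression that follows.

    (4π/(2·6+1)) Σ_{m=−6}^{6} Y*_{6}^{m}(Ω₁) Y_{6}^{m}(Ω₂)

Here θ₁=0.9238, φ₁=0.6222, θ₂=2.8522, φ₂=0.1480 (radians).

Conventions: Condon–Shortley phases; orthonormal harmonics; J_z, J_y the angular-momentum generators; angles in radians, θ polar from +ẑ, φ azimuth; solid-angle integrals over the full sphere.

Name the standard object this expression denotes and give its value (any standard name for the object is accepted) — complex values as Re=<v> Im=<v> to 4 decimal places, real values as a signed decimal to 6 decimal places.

Legendre polynomial (addition theorem), +0.261392

This sum is the spherical-harmonic addition theorem: it equals the Legendre polynomial P_l(cos γ) of the angle γ between the two directions.
Term-by-term m-sum for l=6 (normalisation 4π/13 = 0.966644):
  m=-6: (-0.10347 - 0.06952j) × (0.00016 - 0.00020j) = -0.00003 + 0.00001j  (running Σ = -0.00003 + 0.00001j)
  m=-5: (-0.32607 + 0.00998j) × (-0.00224 + 0.00205j) = 0.00071 - 0.00069j  (running Σ = 0.00068 - 0.00068j)
  m=-4: (-0.34427 + 0.26324j) × (0.01788 - 0.01202j) = -0.00299 + 0.00884j  (running Σ = -0.00231 + 0.00816j)
  m=-3: (-0.05797 + 0.19021j) × (-0.09308 + 0.04427j) = -0.00303 - 0.02027j  (running Σ = -0.00534 - 0.01211j)
  m=-2: (-0.07868 - 0.23244j) × (0.31230 - 0.09524j) = -0.04671 - 0.06510j  (running Σ = -0.05205 - 0.07720j)
  m=-1: (-0.24857 - 0.17828j) × (-0.58923 + 0.08785j) = 0.16213 + 0.08321j  (running Σ = 0.11008 + 0.00601j)
  m=0: (0.16816 + 0.00000j) × (0.29883 + 0.00000j) = 0.05025 + 0.00000j  (running Σ = 0.16033 + 0.00601j)
  m=1: (0.24857 - 0.17828j) × (0.58923 + 0.08785j) = 0.16213 - 0.08321j  (running Σ = 0.32246 - 0.07720j)
  m=2: (-0.07868 + 0.23244j) × (0.31230 + 0.09524j) = -0.04671 + 0.06510j  (running Σ = 0.27575 - 0.01211j)
  m=3: (0.05797 + 0.19021j) × (0.09308 + 0.04427j) = -0.00303 + 0.02027j  (running Σ = 0.27272 + 0.00816j)
  m=4: (-0.34427 - 0.26324j) × (0.01788 + 0.01202j) = -0.00299 - 0.00884j  (running Σ = 0.26973 - 0.00068j)
  m=5: (0.32607 + 0.00998j) × (0.00224 + 0.00205j) = 0.00071 + 0.00069j  (running Σ = 0.27044 + 0.00001j)
  m=6: (-0.10347 + 0.06952j) × (0.00016 + 0.00020j) = -0.00003 - 0.00001j  (running Σ = 0.27041 - 0.00000j)
Total Σ_m = 0.27041 - 0.00000j. Multiply by 0.966644: 0.26139 - 0.00000j. P_6(cos γ) = 0.261392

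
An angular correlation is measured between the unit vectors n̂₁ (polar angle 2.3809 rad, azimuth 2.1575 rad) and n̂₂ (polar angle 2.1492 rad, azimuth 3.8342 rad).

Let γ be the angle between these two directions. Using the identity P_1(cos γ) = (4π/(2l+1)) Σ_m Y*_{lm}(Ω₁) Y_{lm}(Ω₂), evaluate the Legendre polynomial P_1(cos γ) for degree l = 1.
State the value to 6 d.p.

0.334976

Addition theorem: P_1(cos γ) = (4π/3) Σ_m Y*_{lm}(Ω₁) Y_{lm}(Ω₂), m = −1…1:
  term(m=-1) = -0.00728 - 0.06852j   from Y*(Ω₁)=-0.13187 + 0.19836j, Y(Ω₂)=-0.22264 + 0.18473j
  term(m=+0) = 0.09454 + 0.00000j   from Y*(Ω₁)=-0.35392 + 0.00000j, Y(Ω₂)=-0.26711 + 0.00000j
  term(m=+1) = -0.00728 + 0.06852j   from Y*(Ω₁)=0.13187 + 0.19836j, Y(Ω₂)=0.22264 + 0.18473j
Σ over m = 0.07997 + 0.00000j; ×(4π/3) → 0.33498 + 0.00000j. Real part: 0.334976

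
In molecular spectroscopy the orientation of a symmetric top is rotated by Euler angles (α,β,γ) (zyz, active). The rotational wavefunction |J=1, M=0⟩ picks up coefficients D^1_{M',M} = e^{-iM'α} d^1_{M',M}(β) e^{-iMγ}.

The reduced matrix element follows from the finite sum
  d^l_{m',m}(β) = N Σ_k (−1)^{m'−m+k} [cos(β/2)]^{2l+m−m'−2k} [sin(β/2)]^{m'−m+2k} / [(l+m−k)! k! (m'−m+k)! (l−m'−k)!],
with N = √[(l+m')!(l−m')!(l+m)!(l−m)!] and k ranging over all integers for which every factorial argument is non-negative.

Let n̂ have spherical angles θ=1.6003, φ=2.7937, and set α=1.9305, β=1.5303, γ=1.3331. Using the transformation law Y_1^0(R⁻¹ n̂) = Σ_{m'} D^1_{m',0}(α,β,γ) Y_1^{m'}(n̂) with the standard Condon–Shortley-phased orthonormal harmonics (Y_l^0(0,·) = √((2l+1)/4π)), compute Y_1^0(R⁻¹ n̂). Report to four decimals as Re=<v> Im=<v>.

Need the full column D^1_{m',0} for m'=−1..1 at α=1.9305, β=1.5303, γ=1.3331.
cos(β/2)=0.721278, sin(β/2)=0.692645
d^1_{-1,0}: single k=1 term ⇒ +0.706527;  D = -0.248695+0.661310i
d^1_{0,0}: k∈[0..1] ⇒ +0.520243 -0.479757 = +0.040485;  D = +0.040485+0.000000i
d^1_{1,0}: single k=0 term ⇒ -0.706527;  D = +0.248695+0.661310i
Y_1^{m'}(θ=1.6003,φ=2.7937) and Σ D·Y over m':
  (-0.2487+0.6613i)·(-0.3247-0.1177i)  (+0.0405+0.0000i)·(-0.0144+0.0000i)  (+0.2487+0.6613i)·(+0.3247-0.1177i)
Y_1^0(R⁻¹ n̂) = +0.316614+0.000000i

Re=0.3166 Im=0.0000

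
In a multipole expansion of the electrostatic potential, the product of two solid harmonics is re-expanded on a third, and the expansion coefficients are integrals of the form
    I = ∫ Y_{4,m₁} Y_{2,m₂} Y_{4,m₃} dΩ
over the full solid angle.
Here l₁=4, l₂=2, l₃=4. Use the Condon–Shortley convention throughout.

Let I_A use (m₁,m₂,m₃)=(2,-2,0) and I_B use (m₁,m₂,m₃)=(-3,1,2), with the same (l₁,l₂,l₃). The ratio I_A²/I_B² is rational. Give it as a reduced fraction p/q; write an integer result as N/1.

Same 4,2,4: normalisation and zero-m 3j drop out of the ratio.
A: Δ: 2! 6! 2! / 11! → 1/13860; sum: t=0:+1/192 = 1/192; 3j²(4 2 4; 2 -2 0) = Δ·Π!·Σ² = 3/77  (sign +1)
B: Δ: 2! 6! 2! / 11! → 1/13860; sum: t=1:−1/1440 t=2:+1/240 = 1/288; 3j²(4 2 4; -3 1 2) = Δ·Π!·Σ² = 5/132  (sign +1)
I_A²/I_B² = (3/77)/(5/132) = 36/35

36/35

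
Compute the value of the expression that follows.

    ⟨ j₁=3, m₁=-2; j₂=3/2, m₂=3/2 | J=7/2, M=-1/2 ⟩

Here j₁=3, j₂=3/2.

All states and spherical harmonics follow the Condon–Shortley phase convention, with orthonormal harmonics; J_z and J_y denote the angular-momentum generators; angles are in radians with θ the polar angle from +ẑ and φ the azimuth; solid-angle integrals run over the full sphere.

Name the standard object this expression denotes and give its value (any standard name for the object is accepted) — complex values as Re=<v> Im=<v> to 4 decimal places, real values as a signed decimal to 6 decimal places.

Clebsch–Gordan coefficient, −√(5/21) ≈ -0.487950

This is a Clebsch–Gordan (vector-coupling) coefficient.
triangle: 1!·5!·2!/9! = 240/362880
(j±m)!: 1!·5!·3!·0!·3!·4! = 103680
prefactor² = (2J+1)·Δ·N² = 3840/7
  k=1: −1/(1!·0!·4!·2!·1!·0!) = -1/48
Σ = -1/48  ⇒  CG² = 3840/7·(-1/48)² = 5/21
CG = −√(5/21) = -0.487950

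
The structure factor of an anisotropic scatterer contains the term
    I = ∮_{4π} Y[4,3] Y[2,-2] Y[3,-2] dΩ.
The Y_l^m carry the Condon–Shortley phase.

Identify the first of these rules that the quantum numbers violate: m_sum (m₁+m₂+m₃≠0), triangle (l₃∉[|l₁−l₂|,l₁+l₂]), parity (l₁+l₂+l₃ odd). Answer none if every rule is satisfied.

Σmᵢ = -1  ✗
l₃∈[|l₁−l₂|,l₁+l₂]=[2,6], have l₃=3
Σlᵢ = 9 ⇒ odd

m_sum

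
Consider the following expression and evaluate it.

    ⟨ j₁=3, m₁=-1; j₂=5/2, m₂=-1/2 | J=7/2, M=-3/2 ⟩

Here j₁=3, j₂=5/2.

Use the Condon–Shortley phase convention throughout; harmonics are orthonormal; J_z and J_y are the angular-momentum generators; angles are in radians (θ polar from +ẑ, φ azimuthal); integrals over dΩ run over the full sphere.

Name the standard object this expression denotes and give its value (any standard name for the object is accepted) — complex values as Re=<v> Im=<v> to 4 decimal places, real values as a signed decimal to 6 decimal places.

This is a Clebsch–Gordan (vector-coupling) coefficient.
j₁+j₂−J=2  J+j₁−j₂=4  J−j₁+j₂=3  j₁+j₂+J+1=10
(j₁±m₁, j₂±m₂, J±M) = (2,4,2,3,2,5)
P² = 3072/35
sum k=0..2:
  [0] +1/96 = 1/96
  [1] −1/12 = -1/12
  [2] +1/48 = 1/48
S = -5/96
C² = P²·S² = 5/21 ; C = -0.487950

Clebsch–Gordan coefficient, −√(5/21) ≈ -0.487950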